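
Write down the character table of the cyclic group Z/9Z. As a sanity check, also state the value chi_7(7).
Character table of Z/9Z (irreps indexed chi_0,...,chi_8 with chi_k(m) = zeta_9^(k*m), zeta_9 = exp(2*pi*i/9)):
  irrep \ class  {0} (size 1)  {1} (size 1)    {2} (size 1)    {3} (size 1)    {4} (size 1)    {5} (size 1)    {6} (size 1)    {7} (size 1)    {8} (size 1)  
  chi_0          1             1               1               1               1               1               1               1               1             
  chi_1          1             exp(2*I*pi/9)   exp(4*I*pi/9)   exp(2*I*pi/3)   exp(8*I*pi/9)   exp(-8*I*pi/9)  exp(-2*I*pi/3)  exp(-4*I*pi/9)  exp(-2*I*pi/9)
  chi_2          1             exp(4*I*pi/9)   exp(8*I*pi/9)   exp(-2*I*pi/3)  exp(-2*I*pi/9)  exp(2*I*pi/9)   exp(2*I*pi/3)   exp(-8*I*pi/9)  exp(-4*I*pi/9)
  chi_3          1             exp(2*I*pi/3)   exp(-2*I*pi/3)  1               exp(2*I*pi/3)   exp(-2*I*pi/3)  1               exp(2*I*pi/3)   exp(-2*I*pi/3)
  chi_4          1             exp(8*I*pi/9)   exp(-2*I*pi/9)  exp(2*I*pi/3)   exp(-4*I*pi/9)  exp(4*I*pi/9)   exp(-2*I*pi/3)  exp(2*I*pi/9)   exp(-8*I*pi/9)
  chi_5          1             exp(-8*I*pi/9)  exp(2*I*pi/9)   exp(-2*I*pi/3)  exp(4*I*pi/9)   exp(-4*I*pi/9)  exp(2*I*pi/3)   exp(-2*I*pi/9)  exp(8*I*pi/9) 
  chi_6          1             exp(-2*I*pi/3)  exp(2*I*pi/3)   1               exp(-2*I*pi/3)  exp(2*I*pi/3)   1               exp(-2*I*pi/3)  exp(2*I*pi/3) 
  chi_7          1             exp(-4*I*pi/9)  exp(-8*I*pi/9)  exp(2*I*pi/3)   exp(2*I*pi/9)   exp(-2*I*pi/9)  exp(-2*I*pi/3)  exp(8*I*pi/9)   exp(4*I*pi/9) 
  chi_8          1             exp(-2*I*pi/9)  exp(-4*I*pi/9)  exp(-2*I*pi/3)  exp(-8*I*pi/9)  exp(8*I*pi/9)   exp(2*I*pi/3)   exp(4*I*pi/9)   exp(2*I*pi/9) 

Spot check: chi_7(7) = zeta_9^(7*7) = zeta_9^49 = exp(8*I*pi/9).

Derivation: Z/9Z is abelian, so all 9 irreducible complex representations are 1-dimensional. They are given by chi_k(m) = zeta_9^(k*m) for k = 0,...,8. Row orthogonality: sum_m chi_k(m) conj(chi_l(m)) = 9 * [k = l].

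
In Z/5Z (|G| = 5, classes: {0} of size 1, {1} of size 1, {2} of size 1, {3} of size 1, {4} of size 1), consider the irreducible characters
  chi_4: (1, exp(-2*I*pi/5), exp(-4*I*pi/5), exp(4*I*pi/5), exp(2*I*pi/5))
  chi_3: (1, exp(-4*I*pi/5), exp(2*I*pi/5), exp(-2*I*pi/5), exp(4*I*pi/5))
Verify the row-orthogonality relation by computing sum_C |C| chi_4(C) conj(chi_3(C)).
Sum = 0; so <chi_4, chi_3> = 0 (distinct irreducibles are orthogonal).

Justification: Compute term by term over conjugacy classes (|C| * chi_4(C) * conj(chi_3(C))):
  1*(1)*conj(1) + 1*(exp(-2*I*pi/5))*conj(exp(-4*I*pi/5)) + 1*(exp(-4*I*pi/5))*conj(exp(2*I*pi/5)) + 1*(exp(4*I*pi/5))*conj(exp(-2*I*pi/5)) + 1*(exp(2*I*pi/5))*conj(exp(4*I*pi/5))
  = (1) + (exp(2*I*pi/5)) + (exp(4*I*pi/5)) + (exp(-4*I*pi/5)) + (exp(-2*I*pi/5))
  = 0.
(Exp terms are combined using exp(i*s)*conj(exp(i*t)) = exp(i*(s-t)), and sums of them are collapsed using the identity that for every m > 1 the m distinct m-th roots of unity sum to 0, e.g. 1 + exp(2*I*pi/3) + exp(-2*I*pi/3) = 0.)
Dividing by |G| = 5 gives 0/5 = 0, matching the row-orthogonality relation <chi_4, chi_3> = [chi_4 = chi_3].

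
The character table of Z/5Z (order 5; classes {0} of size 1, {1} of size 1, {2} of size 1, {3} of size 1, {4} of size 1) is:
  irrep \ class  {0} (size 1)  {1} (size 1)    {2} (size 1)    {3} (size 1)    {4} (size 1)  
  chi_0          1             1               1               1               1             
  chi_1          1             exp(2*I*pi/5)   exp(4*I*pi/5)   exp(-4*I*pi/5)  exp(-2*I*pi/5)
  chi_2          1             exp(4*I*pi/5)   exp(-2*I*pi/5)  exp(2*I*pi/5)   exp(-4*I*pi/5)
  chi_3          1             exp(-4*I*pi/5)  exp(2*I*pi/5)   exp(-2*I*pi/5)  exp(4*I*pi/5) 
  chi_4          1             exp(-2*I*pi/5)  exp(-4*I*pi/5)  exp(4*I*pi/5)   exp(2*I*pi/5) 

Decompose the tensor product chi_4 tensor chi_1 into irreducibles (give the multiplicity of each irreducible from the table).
chi_4 tensor chi_1 = chi_0 (all other irreducibles have multiplicity 0).

Proof sketch: The character of a tensor product is the pointwise product (chi_4 * chi_1)(C) = chi_4(C) * chi_1(C):
  {0}: (1)*(1), {1}: (exp(-2*I*pi/5))*(exp(2*I*pi/5)), {2}: (exp(-4*I*pi/5))*(exp(4*I*pi/5)), {3}: (exp(4*I*pi/5))*(exp(-4*I*pi/5)), {4}: (exp(2*I*pi/5))*(exp(-2*I*pi/5))
so (chi_4 * chi_1) takes values
  {0} -> 1, {1} -> 1, {2} -> 1, {3} -> 1, {4} -> 1.
Now take the inner product of this character with each irreducible chi from the table, <chi_4*chi_1, chi> = (1/5) sum_C |C| (chi_4*chi_1)(C) conj(chi(C)):
  <chi_4*chi_1, chi_0> = (1/5)[1*(1)*conj(1) + 1*(1)*conj(1) + 1*(1)*conj(1) + 1*(1)*conj(1) + 1*(1)*conj(1)]
      = (1/5)[(1) + (1) + (1) + (1) + (1)] = 5/5 = 1
  <chi_4*chi_1, chi_1> = (1/5)[1*(1)*conj(1) + 1*(1)*conj(exp(2*I*pi/5)) + 1*(1)*conj(exp(4*I*pi/5)) + 1*(1)*conj(exp(-4*I*pi/5)) + 1*(1)*conj(exp(-2*I*pi/5))]
      = (1/5)[(1) + (exp(-2*I*pi/5)) + (exp(-4*I*pi/5)) + (exp(4*I*pi/5)) + (exp(2*I*pi/5))] = 0/5 = 0
  <chi_4*chi_1, chi_2> = (1/5)[1*(1)*conj(1) + 1*(1)*conj(exp(4*I*pi/5)) + 1*(1)*conj(exp(-2*I*pi/5)) + 1*(1)*conj(exp(2*I*pi/5)) + 1*(1)*conj(exp(-4*I*pi/5))]
      = (1/5)[(1) + (exp(-4*I*pi/5)) + (exp(2*I*pi/5)) + (exp(-2*I*pi/5)) + (exp(4*I*pi/5))] = 0/5 = 0
  <chi_4*chi_1, chi_3> = (1/5)[1*(1)*conj(1) + 1*(1)*conj(exp(-4*I*pi/5)) + 1*(1)*conj(exp(2*I*pi/5)) + 1*(1)*conj(exp(-2*I*pi/5)) + 1*(1)*conj(exp(4*I*pi/5))]
      = (1/5)[(1) + (exp(4*I*pi/5)) + (exp(-2*I*pi/5)) + (exp(2*I*pi/5)) + (exp(-4*I*pi/5))] = 0/5 = 0
  <chi_4*chi_1, chi_4> = (1/5)[1*(1)*conj(1) + 1*(1)*conj(exp(-2*I*pi/5)) + 1*(1)*conj(exp(-4*I*pi/5)) + 1*(1)*conj(exp(4*I*pi/5)) + 1*(1)*conj(exp(2*I*pi/5))]
      = (1/5)[(1) + (exp(2*I*pi/5)) + (exp(4*I*pi/5)) + (exp(-4*I*pi/5)) + (exp(-2*I*pi/5))] = 0/5 = 0
(Exp terms are combined using exp(i*s)*conj(exp(i*t)) = exp(i*(s-t)), and sums of them are collapsed using the identity that for every m > 1 the m distinct m-th roots of unity sum to 0, e.g. 1 + exp(2*I*pi/3) + exp(-2*I*pi/3) = 0.)
Hence the multiplicities are chi_0: 1. Dimension check: dim(chi_4)*dim(chi_1) = 1*1 = 1 and sum (mult * dim) = 1*1 = 1.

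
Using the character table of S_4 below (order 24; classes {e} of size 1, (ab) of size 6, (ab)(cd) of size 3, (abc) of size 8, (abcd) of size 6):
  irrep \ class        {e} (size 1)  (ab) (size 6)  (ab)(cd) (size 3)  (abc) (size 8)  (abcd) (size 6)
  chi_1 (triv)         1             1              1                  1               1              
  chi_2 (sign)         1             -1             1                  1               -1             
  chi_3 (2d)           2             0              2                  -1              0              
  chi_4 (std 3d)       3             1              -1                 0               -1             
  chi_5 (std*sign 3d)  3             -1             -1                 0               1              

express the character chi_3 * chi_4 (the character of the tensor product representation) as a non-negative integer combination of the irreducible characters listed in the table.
chi_3 tensor chi_4 = chi_4 + chi_5 (all other irreducibles have multiplicity 0).

Working: The character of a tensor product is the pointwise product (chi_3 * chi_4)(C) = chi_3(C) * chi_4(C):
  {e}: (2)*(3), (ab): (0)*(1), (ab)(cd): (2)*(-1), (abc): (-1)*(0), (abcd): (0)*(-1)
so (chi_3 * chi_4) takes values
  {e} -> 6, (ab) -> 0, (ab)(cd) -> -2, (abc) -> 0, (abcd) -> 0.
Now take the inner product of this character with each irreducible chi from the table, <chi_3*chi_4, chi> = (1/24) sum_C |C| (chi_3*chi_4)(C) conj(chi(C)):
  <chi_3*chi_4, chi_1> = (1/24)[1*(6)*conj(1) + 6*(0)*conj(1) + 3*(-2)*conj(1) + 8*(0)*conj(1) + 6*(0)*conj(1)]
      = (1/24)[(6) + (0) + (-6) + (0) + (0)] = 0/24 = 0
  <chi_3*chi_4, chi_2> = (1/24)[1*(6)*conj(1) + 6*(0)*conj(-1) + 3*(-2)*conj(1) + 8*(0)*conj(1) + 6*(0)*conj(-1)]
      = (1/24)[(6) + (0) + (-6) + (0) + (0)] = 0/24 = 0
  <chi_3*chi_4, chi_3> = (1/24)[1*(6)*conj(2) + 6*(0)*conj(0) + 3*(-2)*conj(2) + 8*(0)*conj(-1) + 6*(0)*conj(0)]
      = (1/24)[(12) + (0) + (-12) + (0) + (0)] = 0/24 = 0
  <chi_3*chi_4, chi_4> = (1/24)[1*(6)*conj(3) + 6*(0)*conj(1) + 3*(-2)*conj(-1) + 8*(0)*conj(0) + 6*(0)*conj(-1)]
      = (1/24)[(18) + (0) + (6) + (0) + (0)] = 24/24 = 1
  <chi_3*chi_4, chi_5> = (1/24)[1*(6)*conj(3) + 6*(0)*conj(-1) + 3*(-2)*conj(-1) + 8*(0)*conj(0) + 6*(0)*conj(1)]
      = (1/24)[(18) + (0) + (6) + (0) + (0)] = 24/24 = 1
Hence the multiplicities are chi_4: 1, chi_5: 1. Dimension check: dim(chi_3)*dim(chi_4) = 2*3 = 6 and sum (mult * dim) = 1*3 + 1*3 = 6.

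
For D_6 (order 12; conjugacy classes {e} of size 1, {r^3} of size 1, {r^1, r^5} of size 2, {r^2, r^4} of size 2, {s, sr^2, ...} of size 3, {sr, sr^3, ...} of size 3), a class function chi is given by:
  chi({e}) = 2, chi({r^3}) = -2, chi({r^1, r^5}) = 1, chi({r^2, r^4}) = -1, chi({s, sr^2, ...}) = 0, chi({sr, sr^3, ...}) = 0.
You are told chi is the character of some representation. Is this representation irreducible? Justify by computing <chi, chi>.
Irreducible: <chi, chi> = 1.

Argument: <chi, chi> = (1/|G|) sum_C |C| * |chi(C)|^2 = (1/12)[1*|2|^2 + 1*|-2|^2 + 2*|1|^2 + 2*|-1|^2 + 3*|0|^2 + 3*|0|^2]
  = (1/12)[(4) + (4) + (2) + (2) + (0) + (0)] = 12/12 = 1.
A character is irreducible iff <chi, chi> = 1, so this representation is irreducible.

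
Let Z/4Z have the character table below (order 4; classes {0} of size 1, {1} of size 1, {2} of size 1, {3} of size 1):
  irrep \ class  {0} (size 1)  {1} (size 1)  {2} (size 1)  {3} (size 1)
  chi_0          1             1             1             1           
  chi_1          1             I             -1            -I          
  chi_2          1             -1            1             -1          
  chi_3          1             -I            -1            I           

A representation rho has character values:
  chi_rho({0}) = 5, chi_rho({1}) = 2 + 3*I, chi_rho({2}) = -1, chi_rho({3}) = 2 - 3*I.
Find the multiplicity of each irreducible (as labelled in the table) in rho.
Multiplicities: chi_0: 2, chi_1: 3, chi_2: 0, chi_3: 0.

Working: Use <chi_rho, chi> = (1/|G|) sum_C |C| * chi_rho(C) * conj(chi(C)) with |G| = 4 for each irreducible chi in the table:
  <chi_rho, chi_0> = (1/4)[1*(5)*conj(1) + 1*(2 + 3*I)*conj(1) + 1*(-1)*conj(1) + 1*(2 - 3*I)*conj(1)]
      = (1/4)[(5) + (2 + 3*I) + (-1) + (2 - 3*I)] = 8/4 = 2
  <chi_rho, chi_1> = (1/4)[1*(5)*conj(1) + 1*(2 + 3*I)*conj(I) + 1*(-1)*conj(-1) + 1*(2 - 3*I)*conj(-I)]
      = (1/4)[(5) + (3 - 2*I) + (1) + (3 + 2*I)] = 12/4 = 3
  <chi_rho, chi_2> = (1/4)[1*(5)*conj(1) + 1*(2 + 3*I)*conj(-1) + 1*(-1)*conj(1) + 1*(2 - 3*I)*conj(-1)]
      = (1/4)[(5) + (-2 - 3*I) + (-1) + (-2 + 3*I)] = 0/4 = 0
  <chi_rho, chi_3> = (1/4)[1*(5)*conj(1) + 1*(2 + 3*I)*conj(-I) + 1*(-1)*conj(-1) + 1*(2 - 3*I)*conj(I)]
      = (1/4)[(5) + (-3 + 2*I) + (1) + (-3 - 2*I)] = 0/4 = 0
(Exp terms are combined using exp(i*s)*conj(exp(i*t)) = exp(i*(s-t)), and sums of them are collapsed using the identity that for every m > 1 the m distinct m-th roots of unity sum to 0, e.g. 1 + exp(2*I*pi/3) + exp(-2*I*pi/3) = 0.)
Dimension check: dim(rho) = sum (mult * dim) = 2*1 + 3*1 + 0*1 + 0*1 = 5 = chi_rho(e) = 5.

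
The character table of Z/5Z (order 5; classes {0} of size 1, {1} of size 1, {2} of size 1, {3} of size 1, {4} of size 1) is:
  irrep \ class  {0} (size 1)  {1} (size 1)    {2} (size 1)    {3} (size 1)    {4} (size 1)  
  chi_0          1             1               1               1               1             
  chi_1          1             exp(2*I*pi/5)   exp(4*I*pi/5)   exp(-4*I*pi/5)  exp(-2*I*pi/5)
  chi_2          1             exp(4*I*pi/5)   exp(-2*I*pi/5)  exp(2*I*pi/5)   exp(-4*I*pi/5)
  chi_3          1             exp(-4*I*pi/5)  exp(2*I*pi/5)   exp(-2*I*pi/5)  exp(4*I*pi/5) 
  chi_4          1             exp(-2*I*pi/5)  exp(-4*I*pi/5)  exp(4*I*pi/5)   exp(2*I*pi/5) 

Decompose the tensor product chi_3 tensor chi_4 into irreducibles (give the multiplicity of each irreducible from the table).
chi_3 tensor chi_4 = chi_2 (all other irreducibles have multiplicity 0).

Solution. The character of a tensor product is the pointwise product (chi_3 * chi_4)(C) = chi_3(C) * chi_4(C):
  {0}: (1)*(1), {1}: (exp(-4*I*pi/5))*(exp(-2*I*pi/5)), {2}: (exp(2*I*pi/5))*(exp(-4*I*pi/5)), {3}: (exp(-2*I*pi/5))*(exp(4*I*pi/5)), {4}: (exp(4*I*pi/5))*(exp(2*I*pi/5))
so (chi_3 * chi_4) takes values
  {0} -> 1, {1} -> exp(4*I*pi/5), {2} -> exp(-2*I*pi/5), {3} -> exp(2*I*pi/5), {4} -> exp(-4*I*pi/5).
Now take the inner product of this character with each irreducible chi from the table, <chi_3*chi_4, chi> = (1/5) sum_C |C| (chi_3*chi_4)(C) conj(chi(C)):
  <chi_3*chi_4, chi_0> = (1/5)[1*(1)*conj(1) + 1*(exp(4*I*pi/5))*conj(1) + 1*(exp(-2*I*pi/5))*conj(1) + 1*(exp(2*I*pi/5))*conj(1) + 1*(exp(-4*I*pi/5))*conj(1)]
      = (1/5)[(1) + (exp(4*I*pi/5)) + (exp(-2*I*pi/5)) + (exp(2*I*pi/5)) + (exp(-4*I*pi/5))] = 0/5 = 0
  <chi_3*chi_4, chi_1> = (1/5)[1*(1)*conj(1) + 1*(exp(4*I*pi/5))*conj(exp(2*I*pi/5)) + 1*(exp(-2*I*pi/5))*conj(exp(4*I*pi/5)) + 1*(exp(2*I*pi/5))*conj(exp(-4*I*pi/5)) + 1*(exp(-4*I*pi/5))*conj(exp(-2*I*pi/5))]
      = (1/5)[(1) + (exp(2*I*pi/5)) + (exp(4*I*pi/5)) + (exp(-4*I*pi/5)) + (exp(-2*I*pi/5))] = 0/5 = 0
  <chi_3*chi_4, chi_2> = (1/5)[1*(1)*conj(1) + 1*(exp(4*I*pi/5))*conj(exp(4*I*pi/5)) + 1*(exp(-2*I*pi/5))*conj(exp(-2*I*pi/5)) + 1*(exp(2*I*pi/5))*conj(exp(2*I*pi/5)) + 1*(exp(-4*I*pi/5))*conj(exp(-4*I*pi/5))]
      = (1/5)[(1) + (1) + (1) + (1) + (1)] = 5/5 = 1
  <chi_3*chi_4, chi_3> = (1/5)[1*(1)*conj(1) + 1*(exp(4*I*pi/5))*conj(exp(-4*I*pi/5)) + 1*(exp(-2*I*pi/5))*conj(exp(2*I*pi/5)) + 1*(exp(2*I*pi/5))*conj(exp(-2*I*pi/5)) + 1*(exp(-4*I*pi/5))*conj(exp(4*I*pi/5))]
      = (1/5)[(1) + (exp(-2*I*pi/5)) + (exp(-4*I*pi/5)) + (exp(4*I*pi/5)) + (exp(2*I*pi/5))] = 0/5 = 0
  <chi_3*chi_4, chi_4> = (1/5)[1*(1)*conj(1) + 1*(exp(4*I*pi/5))*conj(exp(-2*I*pi/5)) + 1*(exp(-2*I*pi/5))*conj(exp(-4*I*pi/5)) + 1*(exp(2*I*pi/5))*conj(exp(4*I*pi/5)) + 1*(exp(-4*I*pi/5))*conj(exp(2*I*pi/5))]
      = (1/5)[(1) + (exp(-4*I*pi/5)) + (exp(2*I*pi/5)) + (exp(-2*I*pi/5)) + (exp(4*I*pi/5))] = 0/5 = 0
(Exp terms are combined using exp(i*s)*conj(exp(i*t)) = exp(i*(s-t)), and sums of them are collapsed using the identity that for every m > 1 the m distinct m-th roots of unity sum to 0, e.g. 1 + exp(2*I*pi/3) + exp(-2*I*pi/3) = 0.)
Hence the multiplicities are chi_2: 1. Dimension check: dim(chi_3)*dim(chi_4) = 1*1 = 1 and sum (mult * dim) = 1*1 = 1.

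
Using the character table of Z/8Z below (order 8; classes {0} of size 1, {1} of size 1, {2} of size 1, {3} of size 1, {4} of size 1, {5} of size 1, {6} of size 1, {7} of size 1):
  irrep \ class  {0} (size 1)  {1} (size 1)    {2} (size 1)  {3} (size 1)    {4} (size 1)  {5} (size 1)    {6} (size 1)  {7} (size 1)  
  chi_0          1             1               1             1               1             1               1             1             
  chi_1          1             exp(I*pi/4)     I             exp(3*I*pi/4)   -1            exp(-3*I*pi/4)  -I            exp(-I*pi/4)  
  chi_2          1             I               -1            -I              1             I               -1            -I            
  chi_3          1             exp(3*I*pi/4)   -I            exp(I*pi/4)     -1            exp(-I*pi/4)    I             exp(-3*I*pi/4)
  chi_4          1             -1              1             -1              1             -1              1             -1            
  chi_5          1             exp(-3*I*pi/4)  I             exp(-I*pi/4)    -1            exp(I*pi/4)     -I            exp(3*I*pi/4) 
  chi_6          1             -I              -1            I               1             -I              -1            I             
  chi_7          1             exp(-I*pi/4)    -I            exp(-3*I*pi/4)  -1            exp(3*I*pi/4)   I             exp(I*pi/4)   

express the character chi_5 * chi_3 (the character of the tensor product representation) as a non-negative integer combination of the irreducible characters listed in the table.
chi_5 tensor chi_3 = chi_0 (all other irreducibles have multiplicity 0).

Reasoning: The character of a tensor product is the pointwise product (chi_5 * chi_3)(C) = chi_5(C) * chi_3(C):
  {0}: (1)*(1), {1}: (exp(-3*I*pi/4))*(exp(3*I*pi/4)), {2}: (I)*(-I), {3}: (exp(-I*pi/4))*(exp(I*pi/4)), {4}: (-1)*(-1), {5}: (exp(I*pi/4))*(exp(-I*pi/4)), {6}: (-I)*(I), {7}: (exp(3*I*pi/4))*(exp(-3*I*pi/4))
so (chi_5 * chi_3) takes values
  {0} -> 1, {1} -> 1, {2} -> 1, {3} -> 1, {4} -> 1, {5} -> 1, {6} -> 1, {7} -> 1.
Now take the inner product of this character with each irreducible chi from the table, <chi_5*chi_3, chi> = (1/8) sum_C |C| (chi_5*chi_3)(C) conj(chi(C)):
  <chi_5*chi_3, chi_0> = (1/8)[1*(1)*conj(1) + 1*(1)*conj(1) + 1*(1)*conj(1) + 1*(1)*conj(1) + 1*(1)*conj(1) + 1*(1)*conj(1) + 1*(1)*conj(1) + 1*(1)*conj(1)]
      = (1/8)[(1) + (1) + (1) + (1) + (1) + (1) + (1) + (1)] = 8/8 = 1
  <chi_5*chi_3, chi_1> = (1/8)[1*(1)*conj(1) + 1*(1)*conj(exp(I*pi/4)) + 1*(1)*conj(I) + 1*(1)*conj(exp(3*I*pi/4)) + 1*(1)*conj(-1) + 1*(1)*conj(exp(-3*I*pi/4)) + 1*(1)*conj(-I) + 1*(1)*conj(exp(-I*pi/4))]
      = (1/8)[(1) + (exp(-I*pi/4)) + (-I) + (exp(-3*I*pi/4)) + (-1) + (exp(3*I*pi/4)) + (I) + (exp(I*pi/4))] = 0/8 = 0
  <chi_5*chi_3, chi_2> = (1/8)[1*(1)*conj(1) + 1*(1)*conj(I) + 1*(1)*conj(-1) + 1*(1)*conj(-I) + 1*(1)*conj(1) + 1*(1)*conj(I) + 1*(1)*conj(-1) + 1*(1)*conj(-I)]
      = (1/8)[(1) + (-I) + (-1) + (I) + (1) + (-I) + (-1) + (I)] = 0/8 = 0
  <chi_5*chi_3, chi_3> = (1/8)[1*(1)*conj(1) + 1*(1)*conj(exp(3*I*pi/4)) + 1*(1)*conj(-I) + 1*(1)*conj(exp(I*pi/4)) + 1*(1)*conj(-1) + 1*(1)*conj(exp(-I*pi/4)) + 1*(1)*conj(I) + 1*(1)*conj(exp(-3*I*pi/4))]
      = (1/8)[(1) + (exp(-3*I*pi/4)) + (I) + (exp(-I*pi/4)) + (-1) + (exp(I*pi/4)) + (-I) + (exp(3*I*pi/4))] = 0/8 = 0
  <chi_5*chi_3, chi_4> = (1/8)[1*(1)*conj(1) + 1*(1)*conj(-1) + 1*(1)*conj(1) + 1*(1)*conj(-1) + 1*(1)*conj(1) + 1*(1)*conj(-1) + 1*(1)*conj(1) + 1*(1)*conj(-1)]
      = (1/8)[(1) + (-1) + (1) + (-1) + (1) + (-1) + (1) + (-1)] = 0/8 = 0
  <chi_5*chi_3, chi_5> = (1/8)[1*(1)*conj(1) + 1*(1)*conj(exp(-3*I*pi/4)) + 1*(1)*conj(I) + 1*(1)*conj(exp(-I*pi/4)) + 1*(1)*conj(-1) + 1*(1)*conj(exp(I*pi/4)) + 1*(1)*conj(-I) + 1*(1)*conj(exp(3*I*pi/4))]
      = (1/8)[(1) + (exp(3*I*pi/4)) + (-I) + (exp(I*pi/4)) + (-1) + (exp(-I*pi/4)) + (I) + (exp(-3*I*pi/4))] = 0/8 = 0
  <chi_5*chi_3, chi_6> = (1/8)[1*(1)*conj(1) + 1*(1)*conj(-I) + 1*(1)*conj(-1) + 1*(1)*conj(I) + 1*(1)*conj(1) + 1*(1)*conj(-I) + 1*(1)*conj(-1) + 1*(1)*conj(I)]
      = (1/8)[(1) + (I) + (-1) + (-I) + (1) + (I) + (-1) + (-I)] = 0/8 = 0
  <chi_5*chi_3, chi_7> = (1/8)[1*(1)*conj(1) + 1*(1)*conj(exp(-I*pi/4)) + 1*(1)*conj(-I) + 1*(1)*conj(exp(-3*I*pi/4)) + 1*(1)*conj(-1) + 1*(1)*conj(exp(3*I*pi/4)) + 1*(1)*conj(I) + 1*(1)*conj(exp(I*pi/4))]
      = (1/8)[(1) + (exp(I*pi/4)) + (I) + (exp(3*I*pi/4)) + (-1) + (exp(-3*I*pi/4)) + (-I) + (exp(-I*pi/4))] = 0/8 = 0
(Exp terms are combined using exp(i*s)*conj(exp(i*t)) = exp(i*(s-t)), and sums of them are collapsed using the identity that for every m > 1 the m distinct m-th roots of unity sum to 0, e.g. 1 + exp(2*I*pi/3) + exp(-2*I*pi/3) = 0.)
Hence the multiplicities are chi_0: 1. Dimension check: dim(chi_5)*dim(chi_3) = 1*1 = 1 and sum (mult * dim) = 1*1 = 1.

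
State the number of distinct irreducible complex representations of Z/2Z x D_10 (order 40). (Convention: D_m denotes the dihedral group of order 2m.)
16

Working: The number of irreducible complex representations of a finite group equals its number of conjugacy classes. For a direct product, #classes(G x H) = #classes(G) * #classes(H). Z/2Z has 2 classes (abelian), D_10 has 8 classes, so 2 * 8 = 16, so Z/2Z x D_10 (order 40) has exactly 16 irreducible complex representations.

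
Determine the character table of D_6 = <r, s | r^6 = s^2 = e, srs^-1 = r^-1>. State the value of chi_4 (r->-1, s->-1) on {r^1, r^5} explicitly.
Conjugacy classes: {e} of size 1, {r^3} of size 1, {r^1, r^5} of size 2, {r^2, r^4} of size 2, {s, sr^2, ...} of size 3, {sr, sr^3, ...} of size 3.
Character table:
  irrep \ class              {e} (size 1)  {r^3} (size 1)  {r^1, r^5} (size 2)  {r^2, r^4} (size 2)  {s, sr^2, ...} (size 3)  {sr, sr^3, ...} (size 3)
  chi_1 (triv)               1             1               1                    1                    1                        1                       
  chi_2 (sign: r->1, s->-1)  1             1               1                    1                    -1                       -1                      
  chi_3 (r->-1, s->1)        1             -1              -1                   1                    1                        -1                      
  chi_4 (r->-1, s->-1)       1             -1              -1                   1                    -1                       1                       
  chi_5 (2d, j=1)            2             -2              1                    -1                   0                        0                       
  chi_6 (2d, j=2)            2             2               -1                   -1                   0                        0                       

Spot check: chi_4 (r->-1, s->-1) on {r^1, r^5} = -1.

Reasoning: D_6 has order 2*6 = 12 with 6 conjugacy classes, hence 6 irreducibles. Sum of squared dims 1 + 1 + 1 + 1 + 4 + 4 = 12 = |G|. Linear characters come from the abelianisation; the 2-dimensional irreps have character r^k -> 2*cos(2*pi*j*k/6), reflections -> 0.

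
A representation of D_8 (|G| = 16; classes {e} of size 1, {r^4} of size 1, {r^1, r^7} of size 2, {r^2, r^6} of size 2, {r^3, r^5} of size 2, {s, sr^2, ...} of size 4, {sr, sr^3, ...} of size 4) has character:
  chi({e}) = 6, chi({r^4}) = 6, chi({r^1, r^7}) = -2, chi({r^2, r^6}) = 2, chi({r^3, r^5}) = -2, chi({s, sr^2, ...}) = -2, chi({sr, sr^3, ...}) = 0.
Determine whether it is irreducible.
Not irreducible (reducible): <chi, chi> = 7 > 1.

Solution. <chi, chi> = (1/|G|) sum_C |C| * |chi(C)|^2 = (1/16)[1*|6|^2 + 1*|6|^2 + 2*|-2|^2 + 2*|2|^2 + 2*|-2|^2 + 4*|-2|^2 + 4*|0|^2]
  = (1/16)[(36) + (36) + (8) + (8) + (8) + (16) + (0)] = 112/16 = 7.
A character is irreducible iff <chi, chi> = 1, so this representation is reducible.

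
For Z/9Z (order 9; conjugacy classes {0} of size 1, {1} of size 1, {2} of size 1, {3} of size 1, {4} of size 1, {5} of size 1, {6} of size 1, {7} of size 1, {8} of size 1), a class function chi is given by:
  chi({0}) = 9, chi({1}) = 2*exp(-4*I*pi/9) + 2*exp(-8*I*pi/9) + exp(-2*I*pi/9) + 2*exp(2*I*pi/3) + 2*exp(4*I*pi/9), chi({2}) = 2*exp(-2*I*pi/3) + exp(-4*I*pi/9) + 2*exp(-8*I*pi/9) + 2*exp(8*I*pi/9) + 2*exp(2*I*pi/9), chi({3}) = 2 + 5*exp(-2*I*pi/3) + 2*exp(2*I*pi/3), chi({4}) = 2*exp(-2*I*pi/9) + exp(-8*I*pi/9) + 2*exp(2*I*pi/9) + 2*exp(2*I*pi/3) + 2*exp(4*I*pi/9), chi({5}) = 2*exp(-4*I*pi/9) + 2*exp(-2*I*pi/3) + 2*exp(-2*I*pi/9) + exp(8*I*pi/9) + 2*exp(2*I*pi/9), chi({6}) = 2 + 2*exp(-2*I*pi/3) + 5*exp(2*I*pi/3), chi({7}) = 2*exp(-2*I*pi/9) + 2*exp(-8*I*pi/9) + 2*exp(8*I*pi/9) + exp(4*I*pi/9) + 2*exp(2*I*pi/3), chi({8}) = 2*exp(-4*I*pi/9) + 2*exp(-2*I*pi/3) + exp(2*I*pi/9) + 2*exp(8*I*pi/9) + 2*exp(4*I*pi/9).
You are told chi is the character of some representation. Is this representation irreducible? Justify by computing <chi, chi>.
Not irreducible (reducible): <chi, chi> = 17 > 1.

Solution. <chi, chi> = (1/|G|) sum_C |C| * |chi(C)|^2 = (1/9)[1*|9|^2 + 1*|2*exp(-4*I*pi/9) + 2*exp(-8*I*pi/9) + exp(-2*I*pi/9) + 2*exp(2*I*pi/3) + 2*exp(4*I*pi/9)|^2 + 1*|2*exp(-2*I*pi/3) + exp(-4*I*pi/9) + 2*exp(-8*I*pi/9) + 2*exp(8*I*pi/9) + 2*exp(2*I*pi/9)|^2 + 1*|2 + 5*exp(-2*I*pi/3) + 2*exp(2*I*pi/3)|^2 + 1*|2*exp(-2*I*pi/9) + exp(-8*I*pi/9) + 2*exp(2*I*pi/9) + 2*exp(2*I*pi/3) + 2*exp(4*I*pi/9)|^2 + 1*|2*exp(-4*I*pi/9) + 2*exp(-2*I*pi/3) + 2*exp(-2*I*pi/9) + exp(8*I*pi/9) + 2*exp(2*I*pi/9)|^2 + 1*|2 + 2*exp(-2*I*pi/3) + 5*exp(2*I*pi/3)|^2 + 1*|2*exp(-2*I*pi/9) + 2*exp(-8*I*pi/9) + 2*exp(8*I*pi/9) + exp(4*I*pi/9) + 2*exp(2*I*pi/3)|^2 + 1*|2*exp(-4*I*pi/9) + 2*exp(-2*I*pi/3) + exp(2*I*pi/9) + 2*exp(8*I*pi/9) + 2*exp(4*I*pi/9)|^2]
  = (1/9)[(81) + (17 + 8*exp(-4*I*pi/9) + 8*exp(-2*I*pi/3) + 6*exp(-2*I*pi/9) + 10*exp(-8*I*pi/9) + 10*exp(8*I*pi/9) + 6*exp(2*I*pi/9) + 8*exp(2*I*pi/3) + 8*exp(4*I*pi/9)) + (17 + 8*exp(-2*I*pi/3) + 10*exp(-2*I*pi/9) + 6*exp(-4*I*pi/9) + 8*exp(-8*I*pi/9) + 8*exp(8*I*pi/9) + 6*exp(4*I*pi/9) + 10*exp(2*I*pi/9) + 8*exp(2*I*pi/3)) + (9) + (17 + 10*exp(-4*I*pi/9) + 8*exp(-2*I*pi/3) + 8*exp(-2*I*pi/9) + 6*exp(-8*I*pi/9) + 6*exp(8*I*pi/9) + 8*exp(2*I*pi/9) + 8*exp(2*I*pi/3) + 10*exp(4*I*pi/9)) + (17 + 10*exp(-4*I*pi/9) + 8*exp(-2*I*pi/3) + 8*exp(-2*I*pi/9) + 6*exp(-8*I*pi/9) + 6*exp(8*I*pi/9) + 8*exp(2*I*pi/9) + 8*exp(2*I*pi/3) + 10*exp(4*I*pi/9)) + (9) + (17 + 8*exp(-2*I*pi/3) + 10*exp(-2*I*pi/9) + 6*exp(-4*I*pi/9) + 8*exp(-8*I*pi/9) + 8*exp(8*I*pi/9) + 6*exp(4*I*pi/9) + 10*exp(2*I*pi/9) + 8*exp(2*I*pi/3)) + (17 + 8*exp(-4*I*pi/9) + 8*exp(-2*I*pi/3) + 6*exp(-2*I*pi/9) + 10*exp(-8*I*pi/9) + 10*exp(8*I*pi/9) + 6*exp(2*I*pi/9) + 8*exp(2*I*pi/3) + 8*exp(4*I*pi/9))] = 153/9 = 17.
(Exp terms are combined using exp(i*s)*conj(exp(i*t)) = exp(i*(s-t)), and sums of them are collapsed using the identity that for every m > 1 the m distinct m-th roots of unity sum to 0, e.g. 1 + exp(2*I*pi/3) + exp(-2*I*pi/3) = 0.)
A character is irreducible iff <chi, chi> = 1, so this representation is reducible.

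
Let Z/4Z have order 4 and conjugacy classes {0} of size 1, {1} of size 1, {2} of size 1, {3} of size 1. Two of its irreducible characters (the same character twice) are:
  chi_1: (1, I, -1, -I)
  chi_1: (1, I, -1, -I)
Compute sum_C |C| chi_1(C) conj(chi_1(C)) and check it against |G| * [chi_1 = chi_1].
Sum = 4 = |G| = 4; so <chi_1, chi_1> = 1 (norm-1 confirms irreducibility).

Proof sketch: Compute term by term over conjugacy classes (|C| * chi_1(C) * conj(chi_1(C))):
  1*(1)*conj(1) + 1*(I)*conj(I) + 1*(-1)*conj(-1) + 1*(-I)*conj(-I)
  = (1) + (1) + (1) + (1)
  = 4.
(Exp terms are combined using exp(i*s)*conj(exp(i*t)) = exp(i*(s-t)), and sums of them are collapsed using the identity that for every m > 1 the m distinct m-th roots of unity sum to 0, e.g. 1 + exp(2*I*pi/3) + exp(-2*I*pi/3) = 0.)
Dividing by |G| = 4 gives 4/4 = 1, matching the row-orthogonality relation <chi_1, chi_1> = [chi_1 = chi_1].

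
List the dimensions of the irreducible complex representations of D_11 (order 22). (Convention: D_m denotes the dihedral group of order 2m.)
Dimensions: 1, 1, 2, 2, 2, 2, 2

Derivation: There are 7 irreducibles (= number of conjugacy classes). Their dimensions d_i satisfy sum d_i^2 = |G| = 22: 1 + 1 + 4 + 4 + 4 + 4 + 4 = 22.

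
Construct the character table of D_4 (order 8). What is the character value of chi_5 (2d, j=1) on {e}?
Conjugacy classes: {e} of size 1, {r^2} of size 1, {r^1, r^3} of size 2, {s, sr^2, ...} of size 2, {sr, sr^3, ...} of size 2.
Character table:
  irrep \ class              {e} (size 1)  {r^2} (size 1)  {r^1, r^3} (size 2)  {s, sr^2, ...} (size 2)  {sr, sr^3, ...} (size 2)
  chi_1 (triv)               1             1               1                    1                        1                       
  chi_2 (sign: r->1, s->-1)  1             1               1                    -1                       -1                      
  chi_3 (r->-1, s->1)        1             1               -1                   1                        -1                      
  chi_4 (r->-1, s->-1)       1             1               -1                   -1                       1                       
  chi_5 (2d, j=1)            2             -2              0                    0                        0                       

Spot check: chi_5 (2d, j=1) on {e} = 2.

D_4 has order 2*4 = 8 with 5 conjugacy classes, hence 5 irreducibles. Sum of squared dims 1 + 1 + 1 + 1 + 4 = 8 = |G|. Linear characters come from the abelianisation; the 2-dimensional irreps have character r^k -> 2*cos(2*pi*j*k/4), reflections -> 0.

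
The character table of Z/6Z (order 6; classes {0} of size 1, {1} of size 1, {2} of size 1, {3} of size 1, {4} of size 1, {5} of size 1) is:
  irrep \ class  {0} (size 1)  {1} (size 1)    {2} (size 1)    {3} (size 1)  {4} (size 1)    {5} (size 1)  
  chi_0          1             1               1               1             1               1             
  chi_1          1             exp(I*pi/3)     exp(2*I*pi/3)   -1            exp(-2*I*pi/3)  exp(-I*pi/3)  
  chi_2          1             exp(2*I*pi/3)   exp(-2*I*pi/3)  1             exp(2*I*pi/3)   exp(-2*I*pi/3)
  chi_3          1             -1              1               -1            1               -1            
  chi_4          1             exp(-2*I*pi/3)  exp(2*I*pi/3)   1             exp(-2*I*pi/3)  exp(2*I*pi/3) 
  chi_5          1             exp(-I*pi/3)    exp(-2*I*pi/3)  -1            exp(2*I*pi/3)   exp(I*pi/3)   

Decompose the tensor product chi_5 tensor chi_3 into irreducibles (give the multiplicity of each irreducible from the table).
chi_5 tensor chi_3 = chi_2 (all other irreducibles have multiplicity 0).

Working: The character of a tensor product is the pointwise product (chi_5 * chi_3)(C) = chi_5(C) * chi_3(C):
  {0}: (1)*(1), {1}: (exp(-I*pi/3))*(-1), {2}: (exp(-2*I*pi/3))*(1), {3}: (-1)*(-1), {4}: (exp(2*I*pi/3))*(1), {5}: (exp(I*pi/3))*(-1)
so (chi_5 * chi_3) takes values
  {0} -> 1, {1} -> -exp(-I*pi/3), {2} -> exp(-2*I*pi/3), {3} -> 1, {4} -> exp(2*I*pi/3), {5} -> -exp(I*pi/3).
Now take the inner product of this character with each irreducible chi from the table, <chi_5*chi_3, chi> = (1/6) sum_C |C| (chi_5*chi_3)(C) conj(chi(C)):
  <chi_5*chi_3, chi_0> = (1/6)[1*(1)*conj(1) + 1*(-exp(-I*pi/3))*conj(1) + 1*(exp(-2*I*pi/3))*conj(1) + 1*(1)*conj(1) + 1*(exp(2*I*pi/3))*conj(1) + 1*(-exp(I*pi/3))*conj(1)]
      = (1/6)[(1) + (-exp(-I*pi/3)) + (exp(-2*I*pi/3)) + (1) + (exp(2*I*pi/3)) + (-exp(I*pi/3))] = 0/6 = 0
  <chi_5*chi_3, chi_1> = (1/6)[1*(1)*conj(1) + 1*(-exp(-I*pi/3))*conj(exp(I*pi/3)) + 1*(exp(-2*I*pi/3))*conj(exp(2*I*pi/3)) + 1*(1)*conj(-1) + 1*(exp(2*I*pi/3))*conj(exp(-2*I*pi/3)) + 1*(-exp(I*pi/3))*conj(exp(-I*pi/3))]
      = (1/6)[(1) + (-exp(-2*I*pi/3)) + (exp(2*I*pi/3)) + (-1) + (exp(-2*I*pi/3)) + (-exp(2*I*pi/3))] = 0/6 = 0
  <chi_5*chi_3, chi_2> = (1/6)[1*(1)*conj(1) + 1*(-exp(-I*pi/3))*conj(exp(2*I*pi/3)) + 1*(exp(-2*I*pi/3))*conj(exp(-2*I*pi/3)) + 1*(1)*conj(1) + 1*(exp(2*I*pi/3))*conj(exp(2*I*pi/3)) + 1*(-exp(I*pi/3))*conj(exp(-2*I*pi/3))]
      = (1/6)[(1) + (1) + (1) + (1) + (1) + (1)] = 6/6 = 1
  <chi_5*chi_3, chi_3> = (1/6)[1*(1)*conj(1) + 1*(-exp(-I*pi/3))*conj(-1) + 1*(exp(-2*I*pi/3))*conj(1) + 1*(1)*conj(-1) + 1*(exp(2*I*pi/3))*conj(1) + 1*(-exp(I*pi/3))*conj(-1)]
      = (1/6)[(1) + (exp(-I*pi/3)) + (exp(-2*I*pi/3)) + (-1) + (exp(2*I*pi/3)) + (exp(I*pi/3))] = 0/6 = 0
  <chi_5*chi_3, chi_4> = (1/6)[1*(1)*conj(1) + 1*(-exp(-I*pi/3))*conj(exp(-2*I*pi/3)) + 1*(exp(-2*I*pi/3))*conj(exp(2*I*pi/3)) + 1*(1)*conj(1) + 1*(exp(2*I*pi/3))*conj(exp(-2*I*pi/3)) + 1*(-exp(I*pi/3))*conj(exp(2*I*pi/3))]
      = (1/6)[(1) + (-exp(I*pi/3)) + (exp(2*I*pi/3)) + (1) + (exp(-2*I*pi/3)) + (-exp(-I*pi/3))] = 0/6 = 0
  <chi_5*chi_3, chi_5> = (1/6)[1*(1)*conj(1) + 1*(-exp(-I*pi/3))*conj(exp(-I*pi/3)) + 1*(exp(-2*I*pi/3))*conj(exp(-2*I*pi/3)) + 1*(1)*conj(-1) + 1*(exp(2*I*pi/3))*conj(exp(2*I*pi/3)) + 1*(-exp(I*pi/3))*conj(exp(I*pi/3))]
      = (1/6)[(1) + (-1) + (1) + (-1) + (1) + (-1)] = 0/6 = 0
(Exp terms are combined using exp(i*s)*conj(exp(i*t)) = exp(i*(s-t)), and sums of them are collapsed using the identity that for every m > 1 the m distinct m-th roots of unity sum to 0, e.g. 1 + exp(2*I*pi/3) + exp(-2*I*pi/3) = 0.)
Hence the multiplicities are chi_2: 1. Dimension check: dim(chi_5)*dim(chi_3) = 1*1 = 1 and sum (mult * dim) = 1*1 = 1.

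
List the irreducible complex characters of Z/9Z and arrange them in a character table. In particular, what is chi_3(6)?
Character table of Z/9Z (irreps indexed chi_0,...,chi_8 with chi_k(m) = zeta_9^(k*m), zeta_9 = exp(2*pi*i/9)):
  irrep \ class  {0} (size 1)  {1} (size 1)    {2} (size 1)    {3} (size 1)    {4} (size 1)    {5} (size 1)    {6} (size 1)    {7} (size 1)    {8} (size 1)  
  chi_0          1             1               1               1               1               1               1               1               1             
  chi_1          1             exp(2*I*pi/9)   exp(4*I*pi/9)   exp(2*I*pi/3)   exp(8*I*pi/9)   exp(-8*I*pi/9)  exp(-2*I*pi/3)  exp(-4*I*pi/9)  exp(-2*I*pi/9)
  chi_2          1             exp(4*I*pi/9)   exp(8*I*pi/9)   exp(-2*I*pi/3)  exp(-2*I*pi/9)  exp(2*I*pi/9)   exp(2*I*pi/3)   exp(-8*I*pi/9)  exp(-4*I*pi/9)
  chi_3          1             exp(2*I*pi/3)   exp(-2*I*pi/3)  1               exp(2*I*pi/3)   exp(-2*I*pi/3)  1               exp(2*I*pi/3)   exp(-2*I*pi/3)
  chi_4          1             exp(8*I*pi/9)   exp(-2*I*pi/9)  exp(2*I*pi/3)   exp(-4*I*pi/9)  exp(4*I*pi/9)   exp(-2*I*pi/3)  exp(2*I*pi/9)   exp(-8*I*pi/9)
  chi_5          1             exp(-8*I*pi/9)  exp(2*I*pi/9)   exp(-2*I*pi/3)  exp(4*I*pi/9)   exp(-4*I*pi/9)  exp(2*I*pi/3)   exp(-2*I*pi/9)  exp(8*I*pi/9) 
  chi_6          1             exp(-2*I*pi/3)  exp(2*I*pi/3)   1               exp(-2*I*pi/3)  exp(2*I*pi/3)   1               exp(-2*I*pi/3)  exp(2*I*pi/3) 
  chi_7          1             exp(-4*I*pi/9)  exp(-8*I*pi/9)  exp(2*I*pi/3)   exp(2*I*pi/9)   exp(-2*I*pi/9)  exp(-2*I*pi/3)  exp(8*I*pi/9)   exp(4*I*pi/9) 
  chi_8          1             exp(-2*I*pi/9)  exp(-4*I*pi/9)  exp(-2*I*pi/3)  exp(-8*I*pi/9)  exp(8*I*pi/9)   exp(2*I*pi/3)   exp(4*I*pi/9)   exp(2*I*pi/9) 

Spot check: chi_3(6) = zeta_9^(3*6) = zeta_9^18 = 1.

Details: Z/9Z is abelian, so all 9 irreducible complex representations are 1-dimensional. They are given by chi_k(m) = zeta_9^(k*m) for k = 0,...,8. Row orthogonality: sum_m chi_k(m) conj(chi_l(m)) = 9 * [k = l].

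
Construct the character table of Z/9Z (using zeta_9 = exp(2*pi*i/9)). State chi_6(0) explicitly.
Character table of Z/9Z (irreps indexed chi_0,...,chi_8 with chi_k(m) = zeta_9^(k*m), zeta_9 = exp(2*pi*i/9)):
  irrep \ class  {0} (size 1)  {1} (size 1)    {2} (size 1)    {3} (size 1)    {4} (size 1)    {5} (size 1)    {6} (size 1)    {7} (size 1)    {8} (size 1)  
  chi_0          1             1               1               1               1               1               1               1               1             
  chi_1          1             exp(2*I*pi/9)   exp(4*I*pi/9)   exp(2*I*pi/3)   exp(8*I*pi/9)   exp(-8*I*pi/9)  exp(-2*I*pi/3)  exp(-4*I*pi/9)  exp(-2*I*pi/9)
  chi_2          1             exp(4*I*pi/9)   exp(8*I*pi/9)   exp(-2*I*pi/3)  exp(-2*I*pi/9)  exp(2*I*pi/9)   exp(2*I*pi/3)   exp(-8*I*pi/9)  exp(-4*I*pi/9)
  chi_3          1             exp(2*I*pi/3)   exp(-2*I*pi/3)  1               exp(2*I*pi/3)   exp(-2*I*pi/3)  1               exp(2*I*pi/3)   exp(-2*I*pi/3)
  chi_4          1             exp(8*I*pi/9)   exp(-2*I*pi/9)  exp(2*I*pi/3)   exp(-4*I*pi/9)  exp(4*I*pi/9)   exp(-2*I*pi/3)  exp(2*I*pi/9)   exp(-8*I*pi/9)
  chi_5          1             exp(-8*I*pi/9)  exp(2*I*pi/9)   exp(-2*I*pi/3)  exp(4*I*pi/9)   exp(-4*I*pi/9)  exp(2*I*pi/3)   exp(-2*I*pi/9)  exp(8*I*pi/9) 
  chi_6          1             exp(-2*I*pi/3)  exp(2*I*pi/3)   1               exp(-2*I*pi/3)  exp(2*I*pi/3)   1               exp(-2*I*pi/3)  exp(2*I*pi/3) 
  chi_7          1             exp(-4*I*pi/9)  exp(-8*I*pi/9)  exp(2*I*pi/3)   exp(2*I*pi/9)   exp(-2*I*pi/9)  exp(-2*I*pi/3)  exp(8*I*pi/9)   exp(4*I*pi/9) 
  chi_8          1             exp(-2*I*pi/9)  exp(-4*I*pi/9)  exp(-2*I*pi/3)  exp(-8*I*pi/9)  exp(8*I*pi/9)   exp(2*I*pi/3)   exp(4*I*pi/9)   exp(2*I*pi/9) 

Spot check: chi_6(0) = zeta_9^(6*0) = zeta_9^0 = 1.

Why: Z/9Z is abelian, so all 9 irreducible complex representations are 1-dimensional. They are given by chi_k(m) = zeta_9^(k*m) for k = 0,...,8. Row orthogonality: sum_m chi_k(m) conj(chi_l(m)) = 9 * [k = l].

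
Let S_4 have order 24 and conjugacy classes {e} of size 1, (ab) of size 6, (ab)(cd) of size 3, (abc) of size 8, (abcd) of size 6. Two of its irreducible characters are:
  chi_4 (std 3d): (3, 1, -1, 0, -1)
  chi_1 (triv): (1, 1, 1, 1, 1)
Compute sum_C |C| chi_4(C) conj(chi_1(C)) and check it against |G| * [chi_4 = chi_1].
Sum = 0; so <chi_4, chi_1> = 0 (distinct irreducibles are orthogonal).

Compute term by term over conjugacy classes (|C| * chi_4(C) * conj(chi_1(C))):
  1*(3)*conj(1) + 6*(1)*conj(1) + 3*(-1)*conj(1) + 8*(0)*conj(1) + 6*(-1)*conj(1)
  = (3) + (6) + (-3) + (0) + (-6)
  = 0.
Dividing by |G| = 24 gives 0/24 = 0, matching the row-orthogonality relation <chi_4, chi_1> = [chi_4 = chi_1].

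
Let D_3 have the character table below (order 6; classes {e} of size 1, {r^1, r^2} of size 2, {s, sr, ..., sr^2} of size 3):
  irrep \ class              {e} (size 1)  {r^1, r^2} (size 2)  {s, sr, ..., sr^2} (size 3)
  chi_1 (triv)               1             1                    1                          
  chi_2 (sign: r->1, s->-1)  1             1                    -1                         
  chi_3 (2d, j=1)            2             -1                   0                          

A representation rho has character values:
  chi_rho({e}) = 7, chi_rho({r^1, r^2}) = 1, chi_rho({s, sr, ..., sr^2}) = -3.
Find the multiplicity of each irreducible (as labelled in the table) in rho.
Multiplicities: chi_1: 0, chi_2: 3, chi_3: 2.

Derivation: Use <chi_rho, chi> = (1/|G|) sum_C |C| * chi_rho(C) * conj(chi(C)) with |G| = 6 for each irreducible chi in the table:
  <chi_rho, chi_1> = (1/6)[1*(7)*conj(1) + 2*(1)*conj(1) + 3*(-3)*conj(1)]
      = (1/6)[(7) + (2) + (-9)] = 0/6 = 0
  <chi_rho, chi_2> = (1/6)[1*(7)*conj(1) + 2*(1)*conj(1) + 3*(-3)*conj(-1)]
      = (1/6)[(7) + (2) + (9)] = 18/6 = 3
  <chi_rho, chi_3> = (1/6)[1*(7)*conj(2) + 2*(1)*conj(-1) + 3*(-3)*conj(0)]
      = (1/6)[(14) + (-2) + (0)] = 12/6 = 2
Dimension check: dim(rho) = sum (mult * dim) = 0*1 + 3*1 + 2*2 = 7 = chi_rho(e) = 7.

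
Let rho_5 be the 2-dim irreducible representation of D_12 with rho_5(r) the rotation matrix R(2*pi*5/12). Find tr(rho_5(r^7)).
chi_{rho_5}(r^7) = 2*cos(2*pi*5*7/12) = sqrt(3)

Proof sketch: rho_5(r^7) is rotation by angle 2*pi*5*7/12, whose trace is 2*cos(2*pi*5*7/12) = sqrt(3).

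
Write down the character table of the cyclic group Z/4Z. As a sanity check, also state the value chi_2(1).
Character table of Z/4Z (irreps indexed chi_0,...,chi_3 with chi_k(m) = zeta_4^(k*m), zeta_4 = exp(2*pi*i/4)):
  irrep \ class  {0} (size 1)  {1} (size 1)  {2} (size 1)  {3} (size 1)
  chi_0          1             1             1             1           
  chi_1          1             I             -1            -I          
  chi_2          1             -1            1             -1          
  chi_3          1             -I            -1            I           

Spot check: chi_2(1) = zeta_4^(2*1) = zeta_4^2 = -1.

Solution. Z/4Z is abelian, so all 4 irreducible complex representations are 1-dimensional. They are given by chi_k(m) = zeta_4^(k*m) for k = 0,...,3. Row orthogonality: sum_m chi_k(m) conj(chi_l(m)) = 4 * [k = l].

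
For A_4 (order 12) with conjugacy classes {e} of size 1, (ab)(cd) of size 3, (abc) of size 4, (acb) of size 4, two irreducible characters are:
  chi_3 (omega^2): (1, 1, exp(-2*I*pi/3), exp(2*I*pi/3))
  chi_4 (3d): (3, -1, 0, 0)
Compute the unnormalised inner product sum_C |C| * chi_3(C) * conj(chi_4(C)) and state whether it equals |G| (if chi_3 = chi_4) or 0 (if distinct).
Sum = 0; so <chi_3, chi_4> = 0 (distinct irreducibles are orthogonal).

Justification: Compute term by term over conjugacy classes (|C| * chi_3(C) * conj(chi_4(C))):
  1*(1)*conj(3) + 3*(1)*conj(-1) + 4*(exp(-2*I*pi/3))*conj(0) + 4*(exp(2*I*pi/3))*conj(0)
  = (3) + (-3) + (0) + (0)
  = 0.
(Exp terms are combined using exp(i*s)*conj(exp(i*t)) = exp(i*(s-t)), and sums of them are collapsed using the identity that for every m > 1 the m distinct m-th roots of unity sum to 0, e.g. 1 + exp(2*I*pi/3) + exp(-2*I*pi/3) = 0.)
Dividing by |G| = 12 gives 0/12 = 0, matching the row-orthogonality relation <chi_3, chi_4> = [chi_3 = chi_4].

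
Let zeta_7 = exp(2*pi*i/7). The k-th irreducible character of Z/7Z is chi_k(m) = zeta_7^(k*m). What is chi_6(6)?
chi_6(6) = zeta_7^36 = exp(2*I*pi/7)

Justification: chi_6(6) = zeta_7^(6*6) = zeta_7^36. Since zeta_7^7 = 1, this equals zeta_7^1 = exp(2*pi*i*1/7) = exp(2*I*pi/7).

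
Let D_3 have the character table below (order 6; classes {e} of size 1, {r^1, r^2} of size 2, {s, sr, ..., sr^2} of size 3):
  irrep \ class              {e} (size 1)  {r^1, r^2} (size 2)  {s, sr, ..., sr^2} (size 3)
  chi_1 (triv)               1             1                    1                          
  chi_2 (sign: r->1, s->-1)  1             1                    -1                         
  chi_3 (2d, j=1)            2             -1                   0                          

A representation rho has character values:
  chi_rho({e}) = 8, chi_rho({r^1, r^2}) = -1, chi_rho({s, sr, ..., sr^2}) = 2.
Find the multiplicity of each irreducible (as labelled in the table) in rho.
Multiplicities: chi_1: 2, chi_2: 0, chi_3: 3.

Solution. Use <chi_rho, chi> = (1/|G|) sum_C |C| * chi_rho(C) * conj(chi(C)) with |G| = 6 for each irreducible chi in the table:
  <chi_rho, chi_1> = (1/6)[1*(8)*conj(1) + 2*(-1)*conj(1) + 3*(2)*conj(1)]
      = (1/6)[(8) + (-2) + (6)] = 12/6 = 2
  <chi_rho, chi_2> = (1/6)[1*(8)*conj(1) + 2*(-1)*conj(1) + 3*(2)*conj(-1)]
      = (1/6)[(8) + (-2) + (-6)] = 0/6 = 0
  <chi_rho, chi_3> = (1/6)[1*(8)*conj(2) + 2*(-1)*conj(-1) + 3*(2)*conj(0)]
      = (1/6)[(16) + (2) + (0)] = 18/6 = 3
Dimension check: dim(rho) = sum (mult * dim) = 2*1 + 0*1 + 3*2 = 8 = chi_rho(e) = 8.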